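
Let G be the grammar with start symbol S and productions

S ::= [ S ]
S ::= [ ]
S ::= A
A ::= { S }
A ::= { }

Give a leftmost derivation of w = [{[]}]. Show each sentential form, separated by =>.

S => [S]   [S ::= [ S ]]
[S] => [A]   [S ::= A]
[A] => [{S}]   [A ::= { S }]
[{S}] => [{[]}]   [S ::= [ ]]

S => [S] => [A] => [{S}] => [{[]}]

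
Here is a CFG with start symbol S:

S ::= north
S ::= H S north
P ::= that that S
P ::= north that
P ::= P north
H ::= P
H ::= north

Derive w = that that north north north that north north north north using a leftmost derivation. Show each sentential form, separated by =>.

S => H S north   [S ::= H S north]
H S north => P S north   [H ::= P]
P S north => that that S S north   [P ::= that that S]
that that S S north => that that north S north   [S ::= north]
that that north S north => that that north H S north north   [S ::= H S north]
that that north H S north north => that that north north S north north   [H ::= north]
that that north north S north north => that that north north H S north north north   [S ::= H S north]
that that north north H S north north north => that that north north P S north north north   [H ::= P]
that that north north P S north north north => that that north north north that S north north north   [P ::= north that]
that that north north north that S north north north => that that north north north that north north north north   [S ::= north]

S => H S north => P S north => that that S S north => that that north S north => that that north H S north north => that that north north S north north => that that north north H S north north north => that that north north P S north north north => that that north north north that S north north north => that that north north north that north north north north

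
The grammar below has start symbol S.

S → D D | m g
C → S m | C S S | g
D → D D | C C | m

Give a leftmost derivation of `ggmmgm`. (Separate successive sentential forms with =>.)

S => DD => CCD => SmCD => DDmCD => CCDmCD => gCDmCD => ggDmCD => ggmmCD => ggmmgD => ggmmgm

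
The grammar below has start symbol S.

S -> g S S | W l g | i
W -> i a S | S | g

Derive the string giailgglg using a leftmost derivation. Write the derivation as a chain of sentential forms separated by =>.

S => gSS => gWlgS => giaSlgS => giailgS => giailgWlg => giailgglg

S => gSS   [S -> g S S]
gSS => gWlgS   [S -> W l g]
gWlgS => giaSlgS   [W -> i a S]
giaSlgS => giailgS   [S -> i]
giailgS => giailgWlg   [S -> W l g]
giailgWlg => giailgglg   [W -> g]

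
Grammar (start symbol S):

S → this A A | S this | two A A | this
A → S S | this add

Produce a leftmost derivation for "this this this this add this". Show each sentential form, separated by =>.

S => S this => this A A this => this S S A this => this this S A this => this this this A this => this this this this add this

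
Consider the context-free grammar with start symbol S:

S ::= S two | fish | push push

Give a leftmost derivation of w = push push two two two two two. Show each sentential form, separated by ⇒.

S ⇒ S two ⇒ S two two ⇒ S two two two ⇒ S two two two two ⇒ S two two two two two ⇒ push push two two two two two

S ⇒ S two   [S ::= S two]
S two ⇒ S two two   [S ::= S two]
S two two ⇒ S two two two   [S ::= S two]
S two two two ⇒ S two two two two   [S ::= S two]
S two two two two ⇒ S two two two two two   [S ::= S two]
S two two two two two ⇒ push push two two two two two   [S ::= push push]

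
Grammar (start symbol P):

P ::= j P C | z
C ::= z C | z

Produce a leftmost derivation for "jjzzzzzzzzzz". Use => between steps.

P => jPC => jjPCC => jjzCC => jjzzCC => jjzzzCC => jjzzzzCC => jjzzzzzC => jjzzzzzzC => jjzzzzzzzC => jjzzzzzzzzC => jjzzzzzzzzzC => jjzzzzzzzzzz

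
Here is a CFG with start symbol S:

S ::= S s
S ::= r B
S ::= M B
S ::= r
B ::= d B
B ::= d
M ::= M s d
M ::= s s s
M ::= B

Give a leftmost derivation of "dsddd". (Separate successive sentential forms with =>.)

S => MB => MsdB => BsdB => dsdB => dsddB => dsddd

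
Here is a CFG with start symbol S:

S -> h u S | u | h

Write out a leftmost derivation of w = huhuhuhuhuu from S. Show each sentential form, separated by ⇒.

S ⇒ huS   [S -> h u S]
huS ⇒ huhuS   [S -> h u S]
huhuS ⇒ huhuhuS   [S -> h u S]
huhuhuS ⇒ huhuhuhuS   [S -> h u S]
huhuhuhuS ⇒ huhuhuhuhuS   [S -> h u S]
huhuhuhuhuS ⇒ huhuhuhuhuu   [S -> u]

S⇒huS⇒huhuS⇒huhuhuS⇒huhuhuhuS⇒huhuhuhuhuS⇒huhuhuhuhuu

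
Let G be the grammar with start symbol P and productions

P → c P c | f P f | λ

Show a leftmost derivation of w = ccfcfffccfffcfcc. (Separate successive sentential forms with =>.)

P => cPc   [P → c P c]
cPc => ccPcc   [P → c P c]
ccPcc => ccfPfcc   [P → f P f]
ccfPfcc => ccfcPcfcc   [P → c P c]
ccfcPcfcc => ccfcfPfcfcc   [P → f P f]
ccfcfPfcfcc => ccfcffPffcfcc   [P → f P f]
ccfcffPffcfcc => ccfcfffPfffcfcc   [P → f P f]
ccfcfffPfffcfcc => ccfcfffcPcfffcfcc   [P → c P c]
ccfcfffcPcfffcfcc => ccfcfffccfffcfcc   [P → λ]

P => cPc => ccPcc => ccfPfcc => ccfcPcfcc => ccfcfPfcfcc => ccfcffPffcfcc => ccfcfffPfffcfcc => ccfcfffcPcfffcfcc => ccfcfffccfffcfcc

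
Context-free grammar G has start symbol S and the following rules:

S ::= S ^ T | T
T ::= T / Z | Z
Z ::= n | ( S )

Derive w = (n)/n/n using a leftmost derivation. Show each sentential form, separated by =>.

S => T => T/Z => T/Z/Z => Z/Z/Z => (S)/Z/Z => (T)/Z/Z => (Z)/Z/Z => (n)/Z/Z => (n)/n/Z => (n)/n/n

S => T   [S ::= T]
T => T/Z   [T ::= T / Z]
T/Z => T/Z/Z   [T ::= T / Z]
T/Z/Z => Z/Z/Z   [T ::= Z]
Z/Z/Z => (S)/Z/Z   [Z ::= ( S )]
(S)/Z/Z => (T)/Z/Z   [S ::= T]
(T)/Z/Z => (Z)/Z/Z   [T ::= Z]
(Z)/Z/Z => (n)/Z/Z   [Z ::= n]
(n)/Z/Z => (n)/n/Z   [Z ::= n]
(n)/n/Z => (n)/n/n   [Z ::= n]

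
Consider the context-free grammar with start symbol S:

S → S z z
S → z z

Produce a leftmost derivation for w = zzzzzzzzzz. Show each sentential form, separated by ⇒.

S ⇒ Szz ⇒ Szzzz ⇒ Szzzzzz ⇒ Szzzzzzzz ⇒ zzzzzzzzzz

S ⇒ Szz   [S → S z z]
Szz ⇒ Szzzz   [S → S z z]
Szzzz ⇒ Szzzzzz   [S → S z z]
Szzzzzz ⇒ Szzzzzzzz   [S → S z z]
Szzzzzzzz ⇒ zzzzzzzzzz   [S → z z]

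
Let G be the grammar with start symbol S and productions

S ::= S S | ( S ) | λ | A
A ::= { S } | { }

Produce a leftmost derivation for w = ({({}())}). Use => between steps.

S => (S)   [S ::= ( S )]
(S) => (SS)   [S ::= S S]
(SS) => (AS)   [S ::= A]
(AS) => ({S}S)   [A ::= { S }]
({S}S) => ({(S)}S)   [S ::= ( S )]
({(S)}S) => ({(SS)}S)   [S ::= S S]
({(SS)}S) => ({(AS)}S)   [S ::= A]
({(AS)}S) => ({({S}S)}S)   [A ::= { S }]
({({S}S)}S) => ({({}S)}S)   [S ::= λ]
({({}S)}S) => ({({}(S))}S)   [S ::= ( S )]
({({}(S))}S) => ({({}())}S)   [S ::= λ]
({({}())}S) => ({({}())})   [S ::= λ]

S => (S) => (SS) => (AS) => ({S}S) => ({(S)}S) => ({(SS)}S) => ({(AS)}S) => ({({S}S)}S) => ({({}S)}S) => ({({}(S))}S) => ({({}())}S) => ({({}())})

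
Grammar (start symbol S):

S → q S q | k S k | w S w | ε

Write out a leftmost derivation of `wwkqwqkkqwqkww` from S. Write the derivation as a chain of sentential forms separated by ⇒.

S ⇒ wSw ⇒ wwSww ⇒ wwkSkww ⇒ wwkqSqkww ⇒ wwkqwSwqkww ⇒ wwkqwqSqwqkww ⇒ wwkqwqkSkqwqkww ⇒ wwkqwqkkqwqkww

S ⇒ wSw   [S → w S w]
wSw ⇒ wwSww   [S → w S w]
wwSww ⇒ wwkSkww   [S → k S k]
wwkSkww ⇒ wwkqSqkww   [S → q S q]
wwkqSqkww ⇒ wwkqwSwqkww   [S → w S w]
wwkqwSwqkww ⇒ wwkqwqSqwqkww   [S → q S q]
wwkqwqSqwqkww ⇒ wwkqwqkSkqwqkww   [S → k S k]
wwkqwqkSkqwqkww ⇒ wwkqwqkkqwqkww   [S → ε]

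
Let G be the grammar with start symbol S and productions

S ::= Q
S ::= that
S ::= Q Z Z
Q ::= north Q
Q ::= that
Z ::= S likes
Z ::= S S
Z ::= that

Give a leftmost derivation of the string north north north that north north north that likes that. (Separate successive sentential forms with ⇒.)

S ⇒ Q Z Z ⇒ north Q Z Z ⇒ north north Q Z Z ⇒ north north north Q Z Z ⇒ north north north that Z Z ⇒ north north north that S likes Z ⇒ north north north that Q likes Z ⇒ north north north that north Q likes Z ⇒ north north north that north north Q likes Z ⇒ north north north that north north north Q likes Z ⇒ north north north that north north north that likes Z ⇒ north north north that north north north that likes that

S ⇒ Q Z Z   [S ::= Q Z Z]
Q Z Z ⇒ north Q Z Z   [Q ::= north Q]
north Q Z Z ⇒ north north Q Z Z   [Q ::= north Q]
north north Q Z Z ⇒ north north north Q Z Z   [Q ::= north Q]
north north north Q Z Z ⇒ north north north that Z Z   [Q ::= that]
north north north that Z Z ⇒ north north north that S likes Z   [Z ::= S likes]
north north north that S likes Z ⇒ north north north that Q likes Z   [S ::= Q]
north north north that Q likes Z ⇒ north north north that north Q likes Z   [Q ::= north Q]
north north north that north Q likes Z ⇒ north north north that north north Q likes Z   [Q ::= north Q]
north north north that north north Q likes Z ⇒ north north north that north north north Q likes Z   [Q ::= north Q]
north north north that north north north Q likes Z ⇒ north north north that north north north that likes Z   [Q ::= that]
north north north that north north north that likes Z ⇒ north north north that north north north that likes that   [Z ::= that]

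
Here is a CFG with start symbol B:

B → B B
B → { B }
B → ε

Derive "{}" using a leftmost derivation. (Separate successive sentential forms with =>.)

B=>BB=>BBB=>{B}BB=>{}BB=>{}B=>{}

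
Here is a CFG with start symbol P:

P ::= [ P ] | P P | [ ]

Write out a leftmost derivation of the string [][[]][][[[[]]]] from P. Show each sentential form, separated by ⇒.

P ⇒ PP   [P ::= P P]
PP ⇒ PPP   [P ::= P P]
PPP ⇒ []PP   [P ::= [ ]]
[]PP ⇒ []PPP   [P ::= P P]
[]PPP ⇒ [][P]PP   [P ::= [ P ]]
[][P]PP ⇒ [][[]]PP   [P ::= [ ]]
[][[]]PP ⇒ [][[]][]P   [P ::= [ ]]
[][[]][]P ⇒ [][[]][][P]   [P ::= [ P ]]
[][[]][][P] ⇒ [][[]][][[P]]   [P ::= [ P ]]
[][[]][][[P]] ⇒ [][[]][][[[P]]]   [P ::= [ P ]]
[][[]][][[[P]]] ⇒ [][[]][][[[[]]]]   [P ::= [ ]]

P ⇒ PP ⇒ PPP ⇒ []PP ⇒ []PPP ⇒ [][P]PP ⇒ [][[]]PP ⇒ [][[]][]P ⇒ [][[]][][P] ⇒ [][[]][][[P]] ⇒ [][[]][][[[P]]] ⇒ [][[]][][[[[]]]]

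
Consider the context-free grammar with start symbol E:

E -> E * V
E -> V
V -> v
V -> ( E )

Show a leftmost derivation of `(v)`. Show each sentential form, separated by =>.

E => V => (E) => (V) => (v)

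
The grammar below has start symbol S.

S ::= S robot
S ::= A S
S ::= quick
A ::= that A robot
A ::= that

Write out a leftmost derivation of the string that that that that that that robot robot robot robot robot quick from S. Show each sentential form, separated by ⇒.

S ⇒ A S ⇒ that A robot S ⇒ that that A robot robot S ⇒ that that that A robot robot robot S ⇒ that that that that A robot robot robot robot S ⇒ that that that that that A robot robot robot robot robot S ⇒ that that that that that that robot robot robot robot robot S ⇒ that that that that that that robot robot robot robot robot quick

S ⇒ A S   [S ::= A S]
A S ⇒ that A robot S   [A ::= that A robot]
that A robot S ⇒ that that A robot robot S   [A ::= that A robot]
that that A robot robot S ⇒ that that that A robot robot robot S   [A ::= that A robot]
that that that A robot robot robot S ⇒ that that that that A robot robot robot robot S   [A ::= that A robot]
that that that that A robot robot robot robot S ⇒ that that that that that A robot robot robot robot robot S   [A ::= that A robot]
that that that that that A robot robot robot robot robot S ⇒ that that that that that that robot robot robot robot robot S   [A ::= that]
that that that that that that robot robot robot robot robot S ⇒ that that that that that that robot robot robot robot robot quick   [S ::= quick]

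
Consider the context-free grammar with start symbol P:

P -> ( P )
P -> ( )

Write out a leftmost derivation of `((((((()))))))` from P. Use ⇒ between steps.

P ⇒ (P) ⇒ ((P)) ⇒ (((P))) ⇒ ((((P)))) ⇒ (((((P))))) ⇒ ((((((P)))))) ⇒ ((((((()))))))

P ⇒ (P)   [P -> ( P )]
(P) ⇒ ((P))   [P -> ( P )]
((P)) ⇒ (((P)))   [P -> ( P )]
(((P))) ⇒ ((((P))))   [P -> ( P )]
((((P)))) ⇒ (((((P)))))   [P -> ( P )]
(((((P))))) ⇒ ((((((P))))))   [P -> ( P )]
((((((P)))))) ⇒ ((((((()))))))   [P -> ( )]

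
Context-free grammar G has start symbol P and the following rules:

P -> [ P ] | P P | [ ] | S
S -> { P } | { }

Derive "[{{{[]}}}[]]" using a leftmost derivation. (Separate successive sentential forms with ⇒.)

P ⇒ [P] ⇒ [PP] ⇒ [SP] ⇒ [{P}P] ⇒ [{S}P] ⇒ [{{P}}P] ⇒ [{{S}}P] ⇒ [{{{P}}}P] ⇒ [{{{[]}}}P] ⇒ [{{{[]}}}[]]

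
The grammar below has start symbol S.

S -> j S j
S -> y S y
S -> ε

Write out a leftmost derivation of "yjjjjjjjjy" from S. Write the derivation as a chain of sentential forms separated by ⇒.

S⇒ySy⇒yjSjy⇒yjjSjjy⇒yjjjSjjjy⇒yjjjjSjjjjy⇒yjjjjjjjjy

S ⇒ ySy   [S -> y S y]
ySy ⇒ yjSjy   [S -> j S j]
yjSjy ⇒ yjjSjjy   [S -> j S j]
yjjSjjy ⇒ yjjjSjjjy   [S -> j S j]
yjjjSjjjy ⇒ yjjjjSjjjjy   [S -> j S j]
yjjjjSjjjjy ⇒ yjjjjjjjjy   [S -> ε]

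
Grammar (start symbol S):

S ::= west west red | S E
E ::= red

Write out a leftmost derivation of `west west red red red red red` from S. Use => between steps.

S => S E => S E E => S E E E => S E E E E => west west red E E E E => west west red red E E E => west west red red red E E => west west red red red red E => west west red red red red red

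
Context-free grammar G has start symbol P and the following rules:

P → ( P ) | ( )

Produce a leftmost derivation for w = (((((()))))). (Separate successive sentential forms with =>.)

P=>(P)=>((P))=>(((P)))=>((((P))))=>(((((P)))))=>(((((())))))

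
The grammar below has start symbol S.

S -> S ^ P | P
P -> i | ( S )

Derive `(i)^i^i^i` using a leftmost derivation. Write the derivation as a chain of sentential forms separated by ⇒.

S ⇒ S^P ⇒ S^P^P ⇒ S^P^P^P ⇒ P^P^P^P ⇒ (S)^P^P^P ⇒ (P)^P^P^P ⇒ (i)^P^P^P ⇒ (i)^i^P^P ⇒ (i)^i^i^P ⇒ (i)^i^i^i

S ⇒ S^P   [S -> S ^ P]
S^P ⇒ S^P^P   [S -> S ^ P]
S^P^P ⇒ S^P^P^P   [S -> S ^ P]
S^P^P^P ⇒ P^P^P^P   [S -> P]
P^P^P^P ⇒ (S)^P^P^P   [P -> ( S )]
(S)^P^P^P ⇒ (P)^P^P^P   [S -> P]
(P)^P^P^P ⇒ (i)^P^P^P   [P -> i]
(i)^P^P^P ⇒ (i)^i^P^P   [P -> i]
(i)^i^P^P ⇒ (i)^i^i^P   [P -> i]
(i)^i^i^P ⇒ (i)^i^i^i   [P -> i]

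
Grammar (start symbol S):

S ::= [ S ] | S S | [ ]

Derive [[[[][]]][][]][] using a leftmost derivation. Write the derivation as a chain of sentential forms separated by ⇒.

S ⇒ SS   [S ::= S S]
SS ⇒ [S]S   [S ::= [ S ]]
[S]S ⇒ [SS]S   [S ::= S S]
[SS]S ⇒ [SSS]S   [S ::= S S]
[SSS]S ⇒ [[S]SS]S   [S ::= [ S ]]
[[S]SS]S ⇒ [[[S]]SS]S   [S ::= [ S ]]
[[[S]]SS]S ⇒ [[[SS]]SS]S   [S ::= S S]
[[[SS]]SS]S ⇒ [[[[]S]]SS]S   [S ::= [ ]]
[[[[]S]]SS]S ⇒ [[[[][]]]SS]S   [S ::= [ ]]
[[[[][]]]SS]S ⇒ [[[[][]]][]S]S   [S ::= [ ]]
[[[[][]]][]S]S ⇒ [[[[][]]][][]]S   [S ::= [ ]]
[[[[][]]][][]]S ⇒ [[[[][]]][][]][]   [S ::= [ ]]

S ⇒ SS ⇒ [S]S ⇒ [SS]S ⇒ [SSS]S ⇒ [[S]SS]S ⇒ [[[S]]SS]S ⇒ [[[SS]]SS]S ⇒ [[[[]S]]SS]S ⇒ [[[[][]]]SS]S ⇒ [[[[][]]][]S]S ⇒ [[[[][]]][][]]S ⇒ [[[[][]]][][]][]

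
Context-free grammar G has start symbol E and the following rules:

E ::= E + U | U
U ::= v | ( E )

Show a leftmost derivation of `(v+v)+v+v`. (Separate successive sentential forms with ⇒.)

E ⇒ E+U   [E ::= E + U]
E+U ⇒ E+U+U   [E ::= E + U]
E+U+U ⇒ U+U+U   [E ::= U]
U+U+U ⇒ (E)+U+U   [U ::= ( E )]
(E)+U+U ⇒ (E+U)+U+U   [E ::= E + U]
(E+U)+U+U ⇒ (U+U)+U+U   [E ::= U]
(U+U)+U+U ⇒ (v+U)+U+U   [U ::= v]
(v+U)+U+U ⇒ (v+v)+U+U   [U ::= v]
(v+v)+U+U ⇒ (v+v)+v+U   [U ::= v]
(v+v)+v+U ⇒ (v+v)+v+v   [U ::= v]

E⇒E+U⇒E+U+U⇒U+U+U⇒(E)+U+U⇒(E+U)+U+U⇒(U+U)+U+U⇒(v+U)+U+U⇒(v+v)+U+U⇒(v+v)+v+U⇒(v+v)+v+v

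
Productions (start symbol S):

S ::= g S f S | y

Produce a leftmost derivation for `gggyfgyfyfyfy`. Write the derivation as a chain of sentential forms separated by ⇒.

S ⇒ gSfS   [S ::= g S f S]
gSfS ⇒ ggSfSfS   [S ::= g S f S]
ggSfSfS ⇒ gggSfSfSfS   [S ::= g S f S]
gggSfSfSfS ⇒ gggyfSfSfS   [S ::= y]
gggyfSfSfS ⇒ gggyfgSfSfSfS   [S ::= g S f S]
gggyfgSfSfSfS ⇒ gggyfgyfSfSfS   [S ::= y]
gggyfgyfSfSfS ⇒ gggyfgyfyfSfS   [S ::= y]
gggyfgyfyfSfS ⇒ gggyfgyfyfyfS   [S ::= y]
gggyfgyfyfyfS ⇒ gggyfgyfyfyfy   [S ::= y]

S ⇒ gSfS ⇒ ggSfSfS ⇒ gggSfSfSfS ⇒ gggyfSfSfS ⇒ gggyfgSfSfSfS ⇒ gggyfgyfSfSfS ⇒ gggyfgyfyfSfS ⇒ gggyfgyfyfyfS ⇒ gggyfgyfyfyfy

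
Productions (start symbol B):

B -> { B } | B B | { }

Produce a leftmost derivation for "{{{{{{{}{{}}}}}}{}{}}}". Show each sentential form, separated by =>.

B => {B}   [B -> { B }]
{B} => {{B}}   [B -> { B }]
{{B}} => {{BB}}   [B -> B B]
{{BB}} => {{BBB}}   [B -> B B]
{{BBB}} => {{{B}BB}}   [B -> { B }]
{{{B}BB}} => {{{{B}}BB}}   [B -> { B }]
{{{{B}}BB}} => {{{{{B}}}BB}}   [B -> { B }]
{{{{{B}}}BB}} => {{{{{{B}}}}BB}}   [B -> { B }]
{{{{{{B}}}}BB}} => {{{{{{BB}}}}BB}}   [B -> B B]
{{{{{{BB}}}}BB}} => {{{{{{{}B}}}}BB}}   [B -> { }]
{{{{{{{}B}}}}BB}} => {{{{{{{}{B}}}}}BB}}   [B -> { B }]
{{{{{{{}{B}}}}}BB}} => {{{{{{{}{{}}}}}}BB}}   [B -> { }]
{{{{{{{}{{}}}}}}BB}} => {{{{{{{}{{}}}}}}{}B}}   [B -> { }]
{{{{{{{}{{}}}}}}{}B}} => {{{{{{{}{{}}}}}}{}{}}}   [B -> { }]

B => {B} => {{B}} => {{BB}} => {{BBB}} => {{{B}BB}} => {{{{B}}BB}} => {{{{{B}}}BB}} => {{{{{{B}}}}BB}} => {{{{{{BB}}}}BB}} => {{{{{{{}B}}}}BB}} => {{{{{{{}{B}}}}}BB}} => {{{{{{{}{{}}}}}}BB}} => {{{{{{{}{{}}}}}}{}B}} => {{{{{{{}{{}}}}}}{}{}}}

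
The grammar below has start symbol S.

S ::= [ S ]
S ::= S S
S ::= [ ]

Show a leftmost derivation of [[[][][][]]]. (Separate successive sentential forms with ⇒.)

S ⇒ [S] ⇒ [[S]] ⇒ [[SS]] ⇒ [[[]S]] ⇒ [[[]SS]] ⇒ [[[][]S]] ⇒ [[[][]SS]] ⇒ [[[][][]S]] ⇒ [[[][][][]]]

S ⇒ [S]   [S ::= [ S ]]
[S] ⇒ [[S]]   [S ::= [ S ]]
[[S]] ⇒ [[SS]]   [S ::= S S]
[[SS]] ⇒ [[[]S]]   [S ::= [ ]]
[[[]S]] ⇒ [[[]SS]]   [S ::= S S]
[[[]SS]] ⇒ [[[][]S]]   [S ::= [ ]]
[[[][]S]] ⇒ [[[][]SS]]   [S ::= S S]
[[[][]SS]] ⇒ [[[][][]S]]   [S ::= [ ]]
[[[][][]S]] ⇒ [[[][][][]]]   [S ::= [ ]]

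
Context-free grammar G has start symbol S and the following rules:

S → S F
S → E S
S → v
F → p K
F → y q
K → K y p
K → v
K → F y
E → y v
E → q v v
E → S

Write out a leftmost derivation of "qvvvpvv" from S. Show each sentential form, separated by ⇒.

S ⇒ ES ⇒ SS ⇒ SFS ⇒ ESFS ⇒ qvvSFS ⇒ qvvvFS ⇒ qvvvpKS ⇒ qvvvpvS ⇒ qvvvpvv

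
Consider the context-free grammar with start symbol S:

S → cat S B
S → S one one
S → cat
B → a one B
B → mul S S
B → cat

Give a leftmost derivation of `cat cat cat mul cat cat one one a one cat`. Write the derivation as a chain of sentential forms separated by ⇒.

S ⇒ cat S B ⇒ cat cat S B B ⇒ cat cat cat B B ⇒ cat cat cat mul S S B ⇒ cat cat cat mul cat S B ⇒ cat cat cat mul cat S one one B ⇒ cat cat cat mul cat cat one one B ⇒ cat cat cat mul cat cat one one a one B ⇒ cat cat cat mul cat cat one one a one cat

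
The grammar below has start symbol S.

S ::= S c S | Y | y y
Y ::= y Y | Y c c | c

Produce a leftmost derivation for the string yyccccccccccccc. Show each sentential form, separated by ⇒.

S ⇒ Y ⇒ Ycc ⇒ yYcc ⇒ yYcccc ⇒ yYcccccc ⇒ yYcccccccc ⇒ yYcccccccccc ⇒ yyYcccccccccc ⇒ yyYcccccccccccc ⇒ yyccccccccccccc

S ⇒ Y   [S ::= Y]
Y ⇒ Ycc   [Y ::= Y c c]
Ycc ⇒ yYcc   [Y ::= y Y]
yYcc ⇒ yYcccc   [Y ::= Y c c]
yYcccc ⇒ yYcccccc   [Y ::= Y c c]
yYcccccc ⇒ yYcccccccc   [Y ::= Y c c]
yYcccccccc ⇒ yYcccccccccc   [Y ::= Y c c]
yYcccccccccc ⇒ yyYcccccccccc   [Y ::= y Y]
yyYcccccccccc ⇒ yyYcccccccccccc   [Y ::= Y c c]
yyYcccccccccccc ⇒ yyccccccccccccc   [Y ::= c]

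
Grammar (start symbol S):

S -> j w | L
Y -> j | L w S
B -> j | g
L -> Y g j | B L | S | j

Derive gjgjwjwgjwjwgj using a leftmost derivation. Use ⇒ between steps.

S ⇒ L ⇒ Ygj ⇒ LwSgj ⇒ BLwSgj ⇒ gLwSgj ⇒ gYgjwSgj ⇒ gLwSgjwSgj ⇒ gYgjwSgjwSgj ⇒ gjgjwSgjwSgj ⇒ gjgjwjwgjwSgj ⇒ gjgjwjwgjwjwgj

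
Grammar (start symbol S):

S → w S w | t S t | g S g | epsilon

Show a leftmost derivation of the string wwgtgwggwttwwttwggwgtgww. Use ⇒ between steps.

S⇒wSw⇒wwSww⇒wwgSgww⇒wwgtStgww⇒wwgtgSgtgww⇒wwgtgwSwgtgww⇒wwgtgwgSgwgtgww⇒wwgtgwggSggwgtgww⇒wwgtgwggwSwggwgtgww⇒wwgtgwggwtStwggwgtgww⇒wwgtgwggwttSttwggwgtgww⇒wwgtgwggwttwSwttwggwgtgww⇒wwgtgwggwttwwttwggwgtgww

S ⇒ wSw   [S → w S w]
wSw ⇒ wwSww   [S → w S w]
wwSww ⇒ wwgSgww   [S → g S g]
wwgSgww ⇒ wwgtStgww   [S → t S t]
wwgtStgww ⇒ wwgtgSgtgww   [S → g S g]
wwgtgSgtgww ⇒ wwgtgwSwgtgww   [S → w S w]
wwgtgwSwgtgww ⇒ wwgtgwgSgwgtgww   [S → g S g]
wwgtgwgSgwgtgww ⇒ wwgtgwggSggwgtgww   [S → g S g]
wwgtgwggSggwgtgww ⇒ wwgtgwggwSwggwgtgww   [S → w S w]
wwgtgwggwSwggwgtgww ⇒ wwgtgwggwtStwggwgtgww   [S → t S t]
wwgtgwggwtStwggwgtgww ⇒ wwgtgwggwttSttwggwgtgww   [S → t S t]
wwgtgwggwttSttwggwgtgww ⇒ wwgtgwggwttwSwttwggwgtgww   [S → w S w]
wwgtgwggwttwSwttwggwgtgww ⇒ wwgtgwggwttwwttwggwgtgww   [S → epsilon]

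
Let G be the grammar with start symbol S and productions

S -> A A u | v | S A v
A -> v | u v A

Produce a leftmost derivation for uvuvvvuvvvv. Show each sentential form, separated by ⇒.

S⇒SAv⇒SAvAv⇒AAuAvAv⇒uvAAuAvAv⇒uvuvAAuAvAv⇒uvuvvAuAvAv⇒uvuvvvuAvAv⇒uvuvvvuvvAv⇒uvuvvvuvvvv

S ⇒ SAv   [S -> S A v]
SAv ⇒ SAvAv   [S -> S A v]
SAvAv ⇒ AAuAvAv   [S -> A A u]
AAuAvAv ⇒ uvAAuAvAv   [A -> u v A]
uvAAuAvAv ⇒ uvuvAAuAvAv   [A -> u v A]
uvuvAAuAvAv ⇒ uvuvvAuAvAv   [A -> v]
uvuvvAuAvAv ⇒ uvuvvvuAvAv   [A -> v]
uvuvvvuAvAv ⇒ uvuvvvuvvAv   [A -> v]
uvuvvvuvvAv ⇒ uvuvvvuvvvv   [A -> v]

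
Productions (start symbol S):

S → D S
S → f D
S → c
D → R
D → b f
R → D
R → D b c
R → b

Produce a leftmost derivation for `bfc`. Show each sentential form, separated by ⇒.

S⇒DS⇒bfS⇒bfc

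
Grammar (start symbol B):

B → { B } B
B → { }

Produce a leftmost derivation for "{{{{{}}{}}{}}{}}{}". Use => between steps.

B => {B}B => {{B}B}B => {{{B}B}B}B => {{{{B}B}B}B}B => {{{{{}}B}B}B}B => {{{{{}}{}}B}B}B => {{{{{}}{}}{}}B}B => {{{{{}}{}}{}}{}}B => {{{{{}}{}}{}}{}}{}

B => {B}B   [B → { B } B]
{B}B => {{B}B}B   [B → { B } B]
{{B}B}B => {{{B}B}B}B   [B → { B } B]
{{{B}B}B}B => {{{{B}B}B}B}B   [B → { B } B]
{{{{B}B}B}B}B => {{{{{}}B}B}B}B   [B → { }]
{{{{{}}B}B}B}B => {{{{{}}{}}B}B}B   [B → { }]
{{{{{}}{}}B}B}B => {{{{{}}{}}{}}B}B   [B → { }]
{{{{{}}{}}{}}B}B => {{{{{}}{}}{}}{}}B   [B → { }]
{{{{{}}{}}{}}{}}B => {{{{{}}{}}{}}{}}{}   [B → { }]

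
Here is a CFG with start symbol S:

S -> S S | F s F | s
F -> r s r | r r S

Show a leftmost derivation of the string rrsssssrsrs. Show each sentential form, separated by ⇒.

S⇒SS⇒FsFS⇒rrSsFS⇒rrSSsFS⇒rrSSSsFS⇒rrSSSSsFS⇒rrsSSSsFS⇒rrssSSsFS⇒rrsssSsFS⇒rrsssssFS⇒rrsssssrsrS⇒rrsssssrsrs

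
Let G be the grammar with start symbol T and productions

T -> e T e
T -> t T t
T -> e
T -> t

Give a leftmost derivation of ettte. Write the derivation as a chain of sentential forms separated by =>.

T => eTe   [T -> e T e]
eTe => etTte   [T -> t T t]
etTte => ettte   [T -> t]

T => eTe => etTte => ettte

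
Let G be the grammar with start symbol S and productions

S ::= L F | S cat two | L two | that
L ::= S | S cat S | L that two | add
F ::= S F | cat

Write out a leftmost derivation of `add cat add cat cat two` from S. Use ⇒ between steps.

S ⇒ L two ⇒ S two ⇒ L F two ⇒ S F two ⇒ L F F two ⇒ add F F two ⇒ add cat F two ⇒ add cat S F two ⇒ add cat L F F two ⇒ add cat add F F two ⇒ add cat add cat F two ⇒ add cat add cat cat two

S ⇒ L two   [S ::= L two]
L two ⇒ S two   [L ::= S]
S two ⇒ L F two   [S ::= L F]
L F two ⇒ S F two   [L ::= S]
S F two ⇒ L F F two   [S ::= L F]
L F F two ⇒ add F F two   [L ::= add]
add F F two ⇒ add cat F two   [F ::= cat]
add cat F two ⇒ add cat S F two   [F ::= S F]
add cat S F two ⇒ add cat L F F two   [S ::= L F]
add cat L F F two ⇒ add cat add F F two   [L ::= add]
add cat add F F two ⇒ add cat add cat F two   [F ::= cat]
add cat add cat F two ⇒ add cat add cat cat two   [F ::= cat]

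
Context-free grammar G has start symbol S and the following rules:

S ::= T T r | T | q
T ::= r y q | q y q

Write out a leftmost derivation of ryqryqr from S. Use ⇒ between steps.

S ⇒ TTr ⇒ ryqTr ⇒ ryqryqr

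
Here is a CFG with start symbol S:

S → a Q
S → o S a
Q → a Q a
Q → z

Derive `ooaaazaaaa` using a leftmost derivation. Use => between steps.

S => oSa => ooSaa => ooaQaa => ooaaQaaa => ooaaaQaaaa => ooaaazaaaa

S => oSa   [S → o S a]
oSa => ooSaa   [S → o S a]
ooSaa => ooaQaa   [S → a Q]
ooaQaa => ooaaQaaa   [Q → a Q a]
ooaaQaaa => ooaaaQaaaa   [Q → a Q a]
ooaaaQaaaa => ooaaazaaaa   [Q → z]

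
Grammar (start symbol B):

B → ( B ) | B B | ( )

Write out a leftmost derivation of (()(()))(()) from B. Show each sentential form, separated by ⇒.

B ⇒ BB   [B → B B]
BB ⇒ (B)B   [B → ( B )]
(B)B ⇒ (BB)B   [B → B B]
(BB)B ⇒ (()B)B   [B → ( )]
(()B)B ⇒ (()(B))B   [B → ( B )]
(()(B))B ⇒ (()(()))B   [B → ( )]
(()(()))B ⇒ (()(()))(B)   [B → ( B )]
(()(()))(B) ⇒ (()(()))(())   [B → ( )]

B ⇒ BB ⇒ (B)B ⇒ (BB)B ⇒ (()B)B ⇒ (()(B))B ⇒ (()(()))B ⇒ (()(()))(B) ⇒ (()(()))(())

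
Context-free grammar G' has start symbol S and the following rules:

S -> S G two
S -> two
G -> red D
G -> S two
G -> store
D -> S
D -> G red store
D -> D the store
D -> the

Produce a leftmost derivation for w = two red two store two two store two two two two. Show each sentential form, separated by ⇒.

S ⇒ S G two   [S -> S G two]
S G two ⇒ S G two G two   [S -> S G two]
S G two G two ⇒ S G two G two G two   [S -> S G two]
S G two G two G two ⇒ two G two G two G two   [S -> two]
two G two G two G two ⇒ two red D two G two G two   [G -> red D]
two red D two G two G two ⇒ two red S two G two G two   [D -> S]
two red S two G two G two ⇒ two red S G two two G two G two   [S -> S G two]
two red S G two two G two G two ⇒ two red two G two two G two G two   [S -> two]
two red two G two two G two G two ⇒ two red two store two two G two G two   [G -> store]
two red two store two two G two G two ⇒ two red two store two two store two G two   [G -> store]
two red two store two two store two G two ⇒ two red two store two two store two S two two   [G -> S two]
two red two store two two store two S two two ⇒ two red two store two two store two two two two   [S -> two]

S ⇒ S G two ⇒ S G two G two ⇒ S G two G two G two ⇒ two G two G two G two ⇒ two red D two G two G two ⇒ two red S two G two G two ⇒ two red S G two two G two G two ⇒ two red two G two two G two G two ⇒ two red two store two two G two G two ⇒ two red two store two two store two G two ⇒ two red two store two two store two S two two ⇒ two red two store two two store two two two two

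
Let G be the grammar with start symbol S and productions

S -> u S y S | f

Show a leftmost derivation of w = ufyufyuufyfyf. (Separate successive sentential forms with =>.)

S => uSyS => ufyS => ufyuSyS => ufyufyS => ufyufyuSyS => ufyufyuuSySyS => ufyufyuufySyS => ufyufyuufyfyS => ufyufyuufyfyf

S => uSyS   [S -> u S y S]
uSyS => ufyS   [S -> f]
ufyS => ufyuSyS   [S -> u S y S]
ufyuSyS => ufyufyS   [S -> f]
ufyufyS => ufyufyuSyS   [S -> u S y S]
ufyufyuSyS => ufyufyuuSySyS   [S -> u S y S]
ufyufyuuSySyS => ufyufyuufySyS   [S -> f]
ufyufyuufySyS => ufyufyuufyfyS   [S -> f]
ufyufyuufyfyS => ufyufyuufyfyf   [S -> f]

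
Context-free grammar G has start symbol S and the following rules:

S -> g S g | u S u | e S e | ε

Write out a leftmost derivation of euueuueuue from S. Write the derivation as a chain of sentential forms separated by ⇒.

S ⇒ eSe ⇒ euSue ⇒ euuSuue ⇒ euueSeuue ⇒ euueuSueuue ⇒ euueuueuue

S ⇒ eSe   [S -> e S e]
eSe ⇒ euSue   [S -> u S u]
euSue ⇒ euuSuue   [S -> u S u]
euuSuue ⇒ euueSeuue   [S -> e S e]
euueSeuue ⇒ euueuSueuue   [S -> u S u]
euueuSueuue ⇒ euueuueuue   [S -> ε]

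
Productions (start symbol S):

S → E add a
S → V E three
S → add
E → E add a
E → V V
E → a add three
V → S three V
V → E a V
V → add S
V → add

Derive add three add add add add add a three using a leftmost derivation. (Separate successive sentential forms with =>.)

S => V E three => S three V E three => add three V E three => add three add E three => add three add E add a three => add three add V V add a three => add three add add S V add a three => add three add add add V add a three => add three add add add add add a three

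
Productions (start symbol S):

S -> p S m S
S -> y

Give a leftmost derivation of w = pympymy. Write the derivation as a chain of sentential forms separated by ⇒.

S ⇒ pSmS   [S -> p S m S]
pSmS ⇒ pymS   [S -> y]
pymS ⇒ pympSmS   [S -> p S m S]
pympSmS ⇒ pympymS   [S -> y]
pympymS ⇒ pympymy   [S -> y]

S ⇒ pSmS ⇒ pymS ⇒ pympSmS ⇒ pympymS ⇒ pympymy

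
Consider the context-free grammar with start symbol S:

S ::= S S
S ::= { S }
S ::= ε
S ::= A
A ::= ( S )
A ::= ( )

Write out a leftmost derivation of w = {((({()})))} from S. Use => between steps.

S => {S}   [S ::= { S }]
{S} => {A}   [S ::= A]
{A} => {(S)}   [A ::= ( S )]
{(S)} => {(A)}   [S ::= A]
{(A)} => {((S))}   [A ::= ( S )]
{((S))} => {((A))}   [S ::= A]
{((A))} => {(((S)))}   [A ::= ( S )]
{(((S)))} => {((({S})))}   [S ::= { S }]
{((({S})))} => {((({A})))}   [S ::= A]
{((({A})))} => {((({()})))}   [A ::= ( )]

S=>{S}=>{A}=>{(S)}=>{(A)}=>{((S))}=>{((A))}=>{(((S)))}=>{((({S})))}=>{((({A})))}=>{((({()})))}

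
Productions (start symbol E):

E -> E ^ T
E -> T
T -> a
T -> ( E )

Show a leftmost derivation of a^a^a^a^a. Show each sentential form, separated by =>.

E => E^T => E^T^T => E^T^T^T => E^T^T^T^T => T^T^T^T^T => a^T^T^T^T => a^a^T^T^T => a^a^a^T^T => a^a^a^a^T => a^a^a^a^a

E => E^T   [E -> E ^ T]
E^T => E^T^T   [E -> E ^ T]
E^T^T => E^T^T^T   [E -> E ^ T]
E^T^T^T => E^T^T^T^T   [E -> E ^ T]
E^T^T^T^T => T^T^T^T^T   [E -> T]
T^T^T^T^T => a^T^T^T^T   [T -> a]
a^T^T^T^T => a^a^T^T^T   [T -> a]
a^a^T^T^T => a^a^a^T^T   [T -> a]
a^a^a^T^T => a^a^a^a^T   [T -> a]
a^a^a^a^T => a^a^a^a^a   [T -> a]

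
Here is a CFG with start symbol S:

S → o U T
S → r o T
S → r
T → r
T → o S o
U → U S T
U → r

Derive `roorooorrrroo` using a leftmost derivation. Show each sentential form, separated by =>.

S => roT   [S → r o T]
roT => rooSo   [T → o S o]
rooSo => rooroTo   [S → r o T]
rooroTo => roorooSoo   [T → o S o]
roorooSoo => rooroooUToo   [S → o U T]
rooroooUToo => rooroooUSTToo   [U → U S T]
rooroooUSTToo => roorooorSTToo   [U → r]
roorooorSTToo => roorooorrTToo   [S → r]
roorooorrTToo => roorooorrrToo   [T → r]
roorooorrrToo => roorooorrrroo   [T → r]

S=>roT=>rooSo=>rooroTo=>roorooSoo=>rooroooUToo=>rooroooUSTToo=>roorooorSTToo=>roorooorrTToo=>roorooorrrToo=>roorooorrrroo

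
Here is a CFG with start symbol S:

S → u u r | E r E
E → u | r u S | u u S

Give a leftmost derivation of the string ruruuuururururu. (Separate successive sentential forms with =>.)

S => ErE => ruSrE => ruErErE => ruruSrErE => ruruErErErE => ruruuuSrErErE => ruruuuErErErErE => ruruuuurErErErE => ruruuuururErErE => ruruuuurururErE => ruruuuururururE => ruruuuururururu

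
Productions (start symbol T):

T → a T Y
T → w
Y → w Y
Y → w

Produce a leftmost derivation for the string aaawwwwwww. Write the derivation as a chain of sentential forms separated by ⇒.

T ⇒ aTY ⇒ aaTYY ⇒ aaaTYYY ⇒ aaawYYY ⇒ aaawwYYY ⇒ aaawwwYY ⇒ aaawwwwYY ⇒ aaawwwwwYY ⇒ aaawwwwwwY ⇒ aaawwwwwww

T ⇒ aTY   [T → a T Y]
aTY ⇒ aaTYY   [T → a T Y]
aaTYY ⇒ aaaTYYY   [T → a T Y]
aaaTYYY ⇒ aaawYYY   [T → w]
aaawYYY ⇒ aaawwYYY   [Y → w Y]
aaawwYYY ⇒ aaawwwYY   [Y → w]
aaawwwYY ⇒ aaawwwwYY   [Y → w Y]
aaawwwwYY ⇒ aaawwwwwYY   [Y → w Y]
aaawwwwwYY ⇒ aaawwwwwwY   [Y → w]
aaawwwwwwY ⇒ aaawwwwwww   [Y → w]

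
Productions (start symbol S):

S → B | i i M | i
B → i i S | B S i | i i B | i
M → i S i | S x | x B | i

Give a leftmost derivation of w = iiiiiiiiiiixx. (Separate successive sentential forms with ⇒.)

S ⇒ iiM   [S → i i M]
iiM ⇒ iiSx   [M → S x]
iiSx ⇒ iiiiMx   [S → i i M]
iiiiMx ⇒ iiiiSxx   [M → S x]
iiiiSxx ⇒ iiiiiiMxx   [S → i i M]
iiiiiiMxx ⇒ iiiiiiiSixx   [M → i S i]
iiiiiiiSixx ⇒ iiiiiiiBixx   [S → B]
iiiiiiiBixx ⇒ iiiiiiiiiSixx   [B → i i S]
iiiiiiiiiSixx ⇒ iiiiiiiiiBixx   [S → B]
iiiiiiiiiBixx ⇒ iiiiiiiiiiixx   [B → i]

S ⇒ iiM ⇒ iiSx ⇒ iiiiMx ⇒ iiiiSxx ⇒ iiiiiiMxx ⇒ iiiiiiiSixx ⇒ iiiiiiiBixx ⇒ iiiiiiiiiSixx ⇒ iiiiiiiiiBixx ⇒ iiiiiiiiiiixx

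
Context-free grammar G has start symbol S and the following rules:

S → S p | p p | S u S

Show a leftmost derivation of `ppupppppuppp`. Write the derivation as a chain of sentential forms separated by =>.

S => SuS => SpuS => SppuS => SpppuS => SuSpppuS => ppuSpppuS => ppupppppuS => ppupppppuSp => ppupppppuppp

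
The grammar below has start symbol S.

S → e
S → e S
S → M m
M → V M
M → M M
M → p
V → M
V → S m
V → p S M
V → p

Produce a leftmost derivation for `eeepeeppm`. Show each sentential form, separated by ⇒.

S ⇒ eS ⇒ eeS ⇒ eeeS ⇒ eeeMm ⇒ eeeVMm ⇒ eeepSMMm ⇒ eeepeSMMm ⇒ eeepeeMMm ⇒ eeepeepMm ⇒ eeepeeppm

S ⇒ eS   [S → e S]
eS ⇒ eeS   [S → e S]
eeS ⇒ eeeS   [S → e S]
eeeS ⇒ eeeMm   [S → M m]
eeeMm ⇒ eeeVMm   [M → V M]
eeeVMm ⇒ eeepSMMm   [V → p S M]
eeepSMMm ⇒ eeepeSMMm   [S → e S]
eeepeSMMm ⇒ eeepeeMMm   [S → e]
eeepeeMMm ⇒ eeepeepMm   [M → p]
eeepeepMm ⇒ eeepeeppm   [M → p]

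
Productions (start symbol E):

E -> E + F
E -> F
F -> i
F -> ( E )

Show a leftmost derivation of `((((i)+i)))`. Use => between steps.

E => F   [E -> F]
F => (E)   [F -> ( E )]
(E) => (F)   [E -> F]
(F) => ((E))   [F -> ( E )]
((E)) => ((F))   [E -> F]
((F)) => (((E)))   [F -> ( E )]
(((E))) => (((E+F)))   [E -> E + F]
(((E+F))) => (((F+F)))   [E -> F]
(((F+F))) => ((((E)+F)))   [F -> ( E )]
((((E)+F))) => ((((F)+F)))   [E -> F]
((((F)+F))) => ((((i)+F)))   [F -> i]
((((i)+F))) => ((((i)+i)))   [F -> i]

E => F => (E) => (F) => ((E)) => ((F)) => (((E))) => (((E+F))) => (((F+F))) => ((((E)+F))) => ((((F)+F))) => ((((i)+F))) => ((((i)+i)))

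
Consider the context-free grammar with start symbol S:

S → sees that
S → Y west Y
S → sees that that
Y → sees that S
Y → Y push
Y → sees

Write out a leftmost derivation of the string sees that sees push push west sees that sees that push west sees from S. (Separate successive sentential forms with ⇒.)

S ⇒ Y west Y   [S → Y west Y]
Y west Y ⇒ sees that S west Y   [Y → sees that S]
sees that S west Y ⇒ sees that Y west Y west Y   [S → Y west Y]
sees that Y west Y west Y ⇒ sees that Y push west Y west Y   [Y → Y push]
sees that Y push west Y west Y ⇒ sees that Y push push west Y west Y   [Y → Y push]
sees that Y push push west Y west Y ⇒ sees that sees push push west Y west Y   [Y → sees]
sees that sees push push west Y west Y ⇒ sees that sees push push west Y push west Y   [Y → Y push]
sees that sees push push west Y push west Y ⇒ sees that sees push push west sees that S push west Y   [Y → sees that S]
sees that sees push push west sees that S push west Y ⇒ sees that sees push push west sees that sees that push west Y   [S → sees that]
sees that sees push push west sees that sees that push west Y ⇒ sees that sees push push west sees that sees that push west sees   [Y → sees]

S ⇒ Y west Y ⇒ sees that S west Y ⇒ sees that Y west Y west Y ⇒ sees that Y push west Y west Y ⇒ sees that Y push push west Y west Y ⇒ sees that sees push push west Y west Y ⇒ sees that sees push push west Y push west Y ⇒ sees that sees push push west sees that S push west Y ⇒ sees that sees push push west sees that sees that push west Y ⇒ sees that sees push push west sees that sees that push west sees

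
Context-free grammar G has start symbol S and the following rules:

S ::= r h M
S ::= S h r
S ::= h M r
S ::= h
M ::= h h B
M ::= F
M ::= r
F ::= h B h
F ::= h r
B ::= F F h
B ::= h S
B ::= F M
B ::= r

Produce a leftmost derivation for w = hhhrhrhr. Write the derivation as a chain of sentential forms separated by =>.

S => hMr   [S ::= h M r]
hMr => hFr   [M ::= F]
hFr => hhBhr   [F ::= h B h]
hhBhr => hhFMhr   [B ::= F M]
hhFMhr => hhhBhMhr   [F ::= h B h]
hhhBhMhr => hhhrhMhr   [B ::= r]
hhhrhMhr => hhhrhrhr   [M ::= r]

S => hMr => hFr => hhBhr => hhFMhr => hhhBhMhr => hhhrhMhr => hhhrhrhr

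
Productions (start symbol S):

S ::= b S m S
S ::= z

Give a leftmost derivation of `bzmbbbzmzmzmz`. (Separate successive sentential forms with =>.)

S => bSmS => bzmS => bzmbSmS => bzmbbSmSmS => bzmbbbSmSmSmS => bzmbbbzmSmSmS => bzmbbbzmzmSmS => bzmbbbzmzmzmS => bzmbbbzmzmzmz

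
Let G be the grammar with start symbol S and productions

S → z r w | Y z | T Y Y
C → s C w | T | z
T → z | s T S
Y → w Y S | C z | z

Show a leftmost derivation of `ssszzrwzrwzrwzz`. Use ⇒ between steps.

S ⇒ TYY   [S → T Y Y]
TYY ⇒ sTSYY   [T → s T S]
sTSYY ⇒ ssTSSYY   [T → s T S]
ssTSSYY ⇒ sssTSSSYY   [T → s T S]
sssTSSSYY ⇒ ssszSSSYY   [T → z]
ssszSSSYY ⇒ ssszzrwSSYY   [S → z r w]
ssszzrwSSYY ⇒ ssszzrwzrwSYY   [S → z r w]
ssszzrwzrwSYY ⇒ ssszzrwzrwzrwYY   [S → z r w]
ssszzrwzrwzrwYY ⇒ ssszzrwzrwzrwzY   [Y → z]
ssszzrwzrwzrwzY ⇒ ssszzrwzrwzrwzz   [Y → z]

S ⇒ TYY ⇒ sTSYY ⇒ ssTSSYY ⇒ sssTSSSYY ⇒ ssszSSSYY ⇒ ssszzrwSSYY ⇒ ssszzrwzrwSYY ⇒ ssszzrwzrwzrwYY ⇒ ssszzrwzrwzrwzY ⇒ ssszzrwzrwzrwzz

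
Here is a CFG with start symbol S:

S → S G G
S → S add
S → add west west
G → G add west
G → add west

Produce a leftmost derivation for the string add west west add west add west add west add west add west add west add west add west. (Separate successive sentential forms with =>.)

S => S G G => add west west G G => add west west G add west G => add west west G add west add west G => add west west add west add west add west G => add west west add west add west add west G add west => add west west add west add west add west G add west add west => add west west add west add west add west G add west add west add west => add west west add west add west add west G add west add west add west add west => add west west add west add west add west add west add west add west add west add west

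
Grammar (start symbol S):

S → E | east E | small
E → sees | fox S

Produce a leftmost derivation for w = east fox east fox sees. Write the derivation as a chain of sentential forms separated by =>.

S => east E => east fox S => east fox east E => east fox east fox S => east fox east fox E => east fox east fox sees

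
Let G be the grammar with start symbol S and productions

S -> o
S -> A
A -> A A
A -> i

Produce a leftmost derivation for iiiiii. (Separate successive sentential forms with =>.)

S => A => AA => AAA => AAAA => AAAAA => AAAAAA => iAAAAA => iiAAAA => iiiAAA => iiiiAA => iiiiiA => iiiiii

S => A   [S -> A]
A => AA   [A -> A A]
AA => AAA   [A -> A A]
AAA => AAAA   [A -> A A]
AAAA => AAAAA   [A -> A A]
AAAAA => AAAAAA   [A -> A A]
AAAAAA => iAAAAA   [A -> i]
iAAAAA => iiAAAA   [A -> i]
iiAAAA => iiiAAA   [A -> i]
iiiAAA => iiiiAA   [A -> i]
iiiiAA => iiiiiA   [A -> i]
iiiiiA => iiiiii   [A -> i]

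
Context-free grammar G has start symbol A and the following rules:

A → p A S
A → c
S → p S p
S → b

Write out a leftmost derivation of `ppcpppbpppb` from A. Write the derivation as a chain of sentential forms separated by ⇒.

A ⇒ pAS   [A → p A S]
pAS ⇒ ppASS   [A → p A S]
ppASS ⇒ ppcSS   [A → c]
ppcSS ⇒ ppcpSpS   [S → p S p]
ppcpSpS ⇒ ppcppSppS   [S → p S p]
ppcppSppS ⇒ ppcpppSpppS   [S → p S p]
ppcpppSpppS ⇒ ppcpppbpppS   [S → b]
ppcpppbpppS ⇒ ppcpppbpppb   [S → b]

A ⇒ pAS ⇒ ppASS ⇒ ppcSS ⇒ ppcpSpS ⇒ ppcppSppS ⇒ ppcpppSpppS ⇒ ppcpppbpppS ⇒ ppcpppbpppb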